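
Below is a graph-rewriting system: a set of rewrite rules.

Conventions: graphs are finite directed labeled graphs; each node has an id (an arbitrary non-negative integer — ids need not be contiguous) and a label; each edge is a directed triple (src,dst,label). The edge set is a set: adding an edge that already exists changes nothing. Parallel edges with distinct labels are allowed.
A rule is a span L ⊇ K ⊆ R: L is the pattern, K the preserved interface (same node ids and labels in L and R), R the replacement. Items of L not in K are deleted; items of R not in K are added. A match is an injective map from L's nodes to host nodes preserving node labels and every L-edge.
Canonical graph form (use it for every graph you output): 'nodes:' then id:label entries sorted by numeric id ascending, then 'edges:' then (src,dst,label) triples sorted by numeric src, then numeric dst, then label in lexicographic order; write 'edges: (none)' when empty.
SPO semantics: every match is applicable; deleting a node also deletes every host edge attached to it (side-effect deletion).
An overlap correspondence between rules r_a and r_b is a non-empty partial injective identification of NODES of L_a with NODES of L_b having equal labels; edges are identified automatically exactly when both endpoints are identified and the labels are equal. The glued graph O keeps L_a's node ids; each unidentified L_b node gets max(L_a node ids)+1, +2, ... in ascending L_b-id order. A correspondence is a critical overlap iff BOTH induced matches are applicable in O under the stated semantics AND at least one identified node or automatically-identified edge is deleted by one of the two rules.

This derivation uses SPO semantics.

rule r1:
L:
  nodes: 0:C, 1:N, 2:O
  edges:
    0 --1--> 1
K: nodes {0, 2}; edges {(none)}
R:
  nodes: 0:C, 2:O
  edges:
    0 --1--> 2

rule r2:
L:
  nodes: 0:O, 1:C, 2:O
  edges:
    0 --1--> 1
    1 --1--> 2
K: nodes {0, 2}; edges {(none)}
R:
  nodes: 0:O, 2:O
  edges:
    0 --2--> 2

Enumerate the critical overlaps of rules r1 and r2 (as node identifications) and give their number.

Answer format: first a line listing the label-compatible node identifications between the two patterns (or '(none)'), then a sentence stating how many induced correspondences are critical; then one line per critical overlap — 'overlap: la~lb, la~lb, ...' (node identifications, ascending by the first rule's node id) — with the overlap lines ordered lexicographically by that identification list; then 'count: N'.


label-compatible node identifications between L(r1) and L(r2): 0~1, 2~0, 2~2
3 of the induced correspondences are critical overlaps of r1 and r2.
overlap: 0~1
overlap: 0~1, 2~0
overlap: 0~1, 2~2
count: 3


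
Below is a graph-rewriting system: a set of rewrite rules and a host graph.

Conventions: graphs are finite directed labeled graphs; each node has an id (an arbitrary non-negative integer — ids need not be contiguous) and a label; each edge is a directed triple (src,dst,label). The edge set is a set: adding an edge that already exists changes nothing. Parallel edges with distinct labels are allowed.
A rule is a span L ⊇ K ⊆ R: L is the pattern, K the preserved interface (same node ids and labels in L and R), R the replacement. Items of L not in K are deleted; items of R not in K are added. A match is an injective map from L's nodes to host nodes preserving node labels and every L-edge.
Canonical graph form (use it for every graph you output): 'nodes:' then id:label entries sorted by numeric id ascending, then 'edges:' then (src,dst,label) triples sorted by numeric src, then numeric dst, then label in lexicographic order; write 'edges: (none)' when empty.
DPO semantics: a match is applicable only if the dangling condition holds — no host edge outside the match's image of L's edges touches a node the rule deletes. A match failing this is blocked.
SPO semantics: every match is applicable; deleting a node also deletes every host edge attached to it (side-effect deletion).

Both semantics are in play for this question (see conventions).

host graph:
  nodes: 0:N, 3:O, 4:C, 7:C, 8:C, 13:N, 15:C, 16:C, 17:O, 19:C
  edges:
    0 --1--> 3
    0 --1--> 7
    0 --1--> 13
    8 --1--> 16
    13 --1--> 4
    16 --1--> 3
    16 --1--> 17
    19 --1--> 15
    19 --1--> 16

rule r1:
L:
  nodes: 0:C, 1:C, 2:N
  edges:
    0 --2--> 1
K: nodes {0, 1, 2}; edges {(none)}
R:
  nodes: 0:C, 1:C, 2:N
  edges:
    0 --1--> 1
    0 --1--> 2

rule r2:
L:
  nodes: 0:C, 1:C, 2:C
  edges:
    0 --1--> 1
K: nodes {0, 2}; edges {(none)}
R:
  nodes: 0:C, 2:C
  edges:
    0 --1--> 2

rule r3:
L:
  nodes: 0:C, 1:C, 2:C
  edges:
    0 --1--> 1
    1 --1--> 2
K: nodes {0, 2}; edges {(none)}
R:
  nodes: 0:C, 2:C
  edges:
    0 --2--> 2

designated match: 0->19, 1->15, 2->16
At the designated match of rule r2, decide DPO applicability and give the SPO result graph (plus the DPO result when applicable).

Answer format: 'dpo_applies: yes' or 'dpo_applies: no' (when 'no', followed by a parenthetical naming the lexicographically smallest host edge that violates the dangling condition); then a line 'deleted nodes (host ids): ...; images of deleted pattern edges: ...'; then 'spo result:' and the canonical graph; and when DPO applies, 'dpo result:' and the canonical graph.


dpo_applies: yes
deleted nodes (host ids): 15; images of deleted pattern edges: (19,15,1)
spo result:
nodes: 0:N, 3:O, 4:C, 7:C, 8:C, 13:N, 16:C, 17:O, 19:C
edges: (0,3,1); (0,7,1); (0,13,1); (8,16,1); (13,4,1); (16,3,1); (16,17,1); (19,16,1)
dpo result:
nodes: 0:N, 3:O, 4:C, 7:C, 8:C, 13:N, 16:C, 17:O, 19:C
edges: (0,3,1); (0,7,1); (0,13,1); (8,16,1); (13,4,1); (16,3,1); (16,17,1); (19,16,1)


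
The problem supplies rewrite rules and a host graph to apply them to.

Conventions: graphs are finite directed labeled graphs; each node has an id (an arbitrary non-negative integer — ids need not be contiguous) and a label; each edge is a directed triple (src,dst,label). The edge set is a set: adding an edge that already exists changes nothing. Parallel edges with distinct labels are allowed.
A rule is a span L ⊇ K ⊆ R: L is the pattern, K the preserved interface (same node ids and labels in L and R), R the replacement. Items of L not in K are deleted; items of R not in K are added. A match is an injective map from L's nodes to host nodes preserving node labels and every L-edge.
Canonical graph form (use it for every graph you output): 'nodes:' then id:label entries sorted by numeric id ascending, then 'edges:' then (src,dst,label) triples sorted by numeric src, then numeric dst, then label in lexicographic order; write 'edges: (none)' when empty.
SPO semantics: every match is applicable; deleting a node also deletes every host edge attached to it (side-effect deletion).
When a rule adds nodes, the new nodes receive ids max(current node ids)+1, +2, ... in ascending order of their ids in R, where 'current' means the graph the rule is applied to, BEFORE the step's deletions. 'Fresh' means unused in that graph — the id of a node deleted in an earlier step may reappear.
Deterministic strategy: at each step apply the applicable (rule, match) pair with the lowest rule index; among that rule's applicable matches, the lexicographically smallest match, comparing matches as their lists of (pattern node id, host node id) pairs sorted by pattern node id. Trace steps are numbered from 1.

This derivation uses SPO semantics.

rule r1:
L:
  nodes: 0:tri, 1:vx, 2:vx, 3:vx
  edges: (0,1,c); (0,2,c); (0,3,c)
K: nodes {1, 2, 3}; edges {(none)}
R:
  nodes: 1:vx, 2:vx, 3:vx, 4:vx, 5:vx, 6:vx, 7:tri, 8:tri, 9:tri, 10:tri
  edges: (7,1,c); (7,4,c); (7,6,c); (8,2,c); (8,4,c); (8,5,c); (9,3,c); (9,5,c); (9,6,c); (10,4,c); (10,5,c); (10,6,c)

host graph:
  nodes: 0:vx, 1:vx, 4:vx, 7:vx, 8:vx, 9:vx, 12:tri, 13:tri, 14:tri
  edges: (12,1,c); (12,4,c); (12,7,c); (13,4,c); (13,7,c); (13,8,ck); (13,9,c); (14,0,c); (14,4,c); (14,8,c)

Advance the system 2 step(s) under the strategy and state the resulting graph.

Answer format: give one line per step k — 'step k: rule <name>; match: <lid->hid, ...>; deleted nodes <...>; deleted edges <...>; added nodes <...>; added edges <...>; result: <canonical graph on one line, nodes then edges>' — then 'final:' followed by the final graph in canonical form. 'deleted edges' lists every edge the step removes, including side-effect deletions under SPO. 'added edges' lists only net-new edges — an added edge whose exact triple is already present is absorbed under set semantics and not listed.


step 1: rule r1; match: 0->12, 1->1, 2->4, 3->7; deleted nodes 12; deleted edges (12,1,c); (12,4,c); (12,7,c); added nodes 15, 16, 17, 18, 19, 20, 21; added edges (18,1,c); (18,15,c); (18,17,c); (19,4,c); (19,15,c); (19,16,c); (20,7,c); (20,16,c); (20,17,c); (21,15,c); (21,16,c); (21,17,c); result: nodes: 0:vx, 1:vx, 4:vx, 7:vx, 8:vx, 9:vx, 13:tri, 14:tri, 15:vx, 16:vx, 17:vx, 18:tri, 19:tri, 20:tri, 21:tri edges: (13,4,c); (13,7,c); (13,8,ck); (13,9,c); (14,0,c); (14,4,c); (14,8,c); (18,1,c); (18,15,c); (18,17,c); (19,4,c); (19,15,c); (19,16,c); (20,7,c); (20,16,c); (20,17,c); (21,15,c); (21,16,c); (21,17,c)
step 2: rule r1; match: 0->13, 1->4, 2->7, 3->9; deleted nodes 13; deleted edges (13,4,c); (13,7,c); (13,8,ck); (13,9,c); added nodes 22, 23, 24, 25, 26, 27, 28; added edges (25,4,c); (25,22,c); (25,24,c); (26,7,c); (26,22,c); (26,23,c); (27,9,c); (27,23,c); (27,24,c); (28,22,c); (28,23,c); (28,24,c); result: nodes: 0:vx, 1:vx, 4:vx, 7:vx, 8:vx, 9:vx, 14:tri, 15:vx, 16:vx, 17:vx, 18:tri, 19:tri, 20:tri, 21:tri, 22:vx, 23:vx, 24:vx, 25:tri, 26:tri, 27:tri, 28:tri edges: (14,0,c); (14,4,c); (14,8,c); (18,1,c); (18,15,c); (18,17,c); (19,4,c); (19,15,c); (19,16,c); (20,7,c); (20,16,c); (20,17,c); (21,15,c); (21,16,c); (21,17,c); (25,4,c); (25,22,c); (25,24,c); (26,7,c); (26,22,c); (26,23,c); (27,9,c); (27,23,c); (27,24,c); (28,22,c); (28,23,c); (28,24,c)
final:
nodes: 0:vx, 1:vx, 4:vx, 7:vx, 8:vx, 9:vx, 14:tri, 15:vx, 16:vx, 17:vx, 18:tri, 19:tri, 20:tri, 21:tri, 22:vx, 23:vx, 24:vx, 25:tri, 26:tri, 27:tri, 28:tri
edges: (14,0,c); (14,4,c); (14,8,c); (18,1,c); (18,15,c); (18,17,c); (19,4,c); (19,15,c); (19,16,c); (20,7,c); (20,16,c); (20,17,c); (21,15,c); (21,16,c); (21,17,c); (25,4,c); (25,22,c); (25,24,c); (26,7,c); (26,22,c); (26,23,c); (27,9,c); (27,23,c); (27,24,c); (28,22,c); (28,23,c); (28,24,c)


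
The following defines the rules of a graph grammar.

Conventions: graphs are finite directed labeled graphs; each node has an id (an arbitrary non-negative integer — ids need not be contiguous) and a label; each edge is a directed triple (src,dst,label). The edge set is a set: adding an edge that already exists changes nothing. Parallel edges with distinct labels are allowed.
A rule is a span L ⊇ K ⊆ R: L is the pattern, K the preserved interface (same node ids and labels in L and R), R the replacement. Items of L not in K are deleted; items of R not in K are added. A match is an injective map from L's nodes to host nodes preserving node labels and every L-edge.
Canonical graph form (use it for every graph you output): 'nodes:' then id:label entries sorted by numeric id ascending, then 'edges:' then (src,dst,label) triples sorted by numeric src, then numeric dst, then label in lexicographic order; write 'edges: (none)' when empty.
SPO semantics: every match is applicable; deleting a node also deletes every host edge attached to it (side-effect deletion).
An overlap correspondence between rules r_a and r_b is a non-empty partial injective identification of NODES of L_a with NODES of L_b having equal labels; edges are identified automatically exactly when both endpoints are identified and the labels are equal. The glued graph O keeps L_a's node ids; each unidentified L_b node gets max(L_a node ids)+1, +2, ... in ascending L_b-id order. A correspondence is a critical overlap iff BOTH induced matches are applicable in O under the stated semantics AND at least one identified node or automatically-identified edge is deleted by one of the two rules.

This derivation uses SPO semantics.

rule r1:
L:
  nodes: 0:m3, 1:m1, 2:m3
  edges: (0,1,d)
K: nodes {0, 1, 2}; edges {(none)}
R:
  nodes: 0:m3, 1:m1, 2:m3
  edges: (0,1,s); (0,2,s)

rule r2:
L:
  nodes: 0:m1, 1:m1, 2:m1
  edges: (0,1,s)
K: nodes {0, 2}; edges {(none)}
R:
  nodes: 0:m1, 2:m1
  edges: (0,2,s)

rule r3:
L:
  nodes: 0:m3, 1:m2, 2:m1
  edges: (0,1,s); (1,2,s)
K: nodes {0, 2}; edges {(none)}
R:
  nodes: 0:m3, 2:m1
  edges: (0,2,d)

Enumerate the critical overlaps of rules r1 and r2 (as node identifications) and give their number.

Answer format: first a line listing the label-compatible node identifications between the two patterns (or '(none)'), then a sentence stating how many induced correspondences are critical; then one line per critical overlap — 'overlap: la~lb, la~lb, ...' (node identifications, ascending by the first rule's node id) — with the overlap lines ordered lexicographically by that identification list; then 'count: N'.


label-compatible node identifications between L(r1) and L(r2): 1~0, 1~1, 1~2
1 of the induced correspondences is a critical overlap of r1 and r2.
overlap: 1~1
count: 1


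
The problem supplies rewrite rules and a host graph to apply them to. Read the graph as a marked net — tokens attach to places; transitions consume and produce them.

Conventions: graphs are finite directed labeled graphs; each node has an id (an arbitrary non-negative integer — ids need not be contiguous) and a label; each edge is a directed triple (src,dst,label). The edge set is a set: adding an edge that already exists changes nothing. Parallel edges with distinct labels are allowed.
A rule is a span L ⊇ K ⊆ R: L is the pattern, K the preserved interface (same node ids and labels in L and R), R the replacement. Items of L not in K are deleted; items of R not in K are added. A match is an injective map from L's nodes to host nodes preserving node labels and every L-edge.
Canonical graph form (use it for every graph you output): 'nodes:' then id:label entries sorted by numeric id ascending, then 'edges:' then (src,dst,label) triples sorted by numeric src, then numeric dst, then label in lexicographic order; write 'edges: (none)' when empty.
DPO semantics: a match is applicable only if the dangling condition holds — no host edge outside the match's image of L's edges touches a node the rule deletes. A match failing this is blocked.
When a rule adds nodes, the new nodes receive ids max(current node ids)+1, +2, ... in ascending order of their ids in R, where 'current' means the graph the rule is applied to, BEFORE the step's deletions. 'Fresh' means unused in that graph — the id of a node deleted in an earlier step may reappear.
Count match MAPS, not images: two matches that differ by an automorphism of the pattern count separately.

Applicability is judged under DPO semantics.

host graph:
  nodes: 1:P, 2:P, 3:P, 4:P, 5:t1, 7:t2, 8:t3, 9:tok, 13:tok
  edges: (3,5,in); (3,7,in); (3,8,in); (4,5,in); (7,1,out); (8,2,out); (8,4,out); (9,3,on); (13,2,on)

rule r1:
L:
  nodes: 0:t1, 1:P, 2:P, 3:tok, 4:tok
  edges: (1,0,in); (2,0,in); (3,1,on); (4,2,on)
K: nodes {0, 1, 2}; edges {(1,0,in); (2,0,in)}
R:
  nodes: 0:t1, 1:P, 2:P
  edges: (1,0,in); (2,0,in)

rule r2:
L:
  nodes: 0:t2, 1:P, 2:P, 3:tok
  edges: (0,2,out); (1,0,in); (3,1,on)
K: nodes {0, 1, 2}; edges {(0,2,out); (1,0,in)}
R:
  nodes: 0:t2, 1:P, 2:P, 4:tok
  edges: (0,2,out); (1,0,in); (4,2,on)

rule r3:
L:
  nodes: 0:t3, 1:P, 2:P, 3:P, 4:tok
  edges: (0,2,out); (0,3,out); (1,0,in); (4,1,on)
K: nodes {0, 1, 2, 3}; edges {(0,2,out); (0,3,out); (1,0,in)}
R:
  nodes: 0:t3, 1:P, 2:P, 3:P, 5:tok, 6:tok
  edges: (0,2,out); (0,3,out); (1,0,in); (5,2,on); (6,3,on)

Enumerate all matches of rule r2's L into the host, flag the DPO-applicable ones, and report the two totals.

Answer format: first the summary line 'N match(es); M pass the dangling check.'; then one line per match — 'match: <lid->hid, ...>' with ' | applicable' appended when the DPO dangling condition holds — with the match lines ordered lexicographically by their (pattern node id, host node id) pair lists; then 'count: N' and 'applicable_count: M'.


1 match(es); 1 pass the dangling check.
match: 0->7, 1->3, 2->1, 3->9 | applicable
count: 1
applicable_count: 1


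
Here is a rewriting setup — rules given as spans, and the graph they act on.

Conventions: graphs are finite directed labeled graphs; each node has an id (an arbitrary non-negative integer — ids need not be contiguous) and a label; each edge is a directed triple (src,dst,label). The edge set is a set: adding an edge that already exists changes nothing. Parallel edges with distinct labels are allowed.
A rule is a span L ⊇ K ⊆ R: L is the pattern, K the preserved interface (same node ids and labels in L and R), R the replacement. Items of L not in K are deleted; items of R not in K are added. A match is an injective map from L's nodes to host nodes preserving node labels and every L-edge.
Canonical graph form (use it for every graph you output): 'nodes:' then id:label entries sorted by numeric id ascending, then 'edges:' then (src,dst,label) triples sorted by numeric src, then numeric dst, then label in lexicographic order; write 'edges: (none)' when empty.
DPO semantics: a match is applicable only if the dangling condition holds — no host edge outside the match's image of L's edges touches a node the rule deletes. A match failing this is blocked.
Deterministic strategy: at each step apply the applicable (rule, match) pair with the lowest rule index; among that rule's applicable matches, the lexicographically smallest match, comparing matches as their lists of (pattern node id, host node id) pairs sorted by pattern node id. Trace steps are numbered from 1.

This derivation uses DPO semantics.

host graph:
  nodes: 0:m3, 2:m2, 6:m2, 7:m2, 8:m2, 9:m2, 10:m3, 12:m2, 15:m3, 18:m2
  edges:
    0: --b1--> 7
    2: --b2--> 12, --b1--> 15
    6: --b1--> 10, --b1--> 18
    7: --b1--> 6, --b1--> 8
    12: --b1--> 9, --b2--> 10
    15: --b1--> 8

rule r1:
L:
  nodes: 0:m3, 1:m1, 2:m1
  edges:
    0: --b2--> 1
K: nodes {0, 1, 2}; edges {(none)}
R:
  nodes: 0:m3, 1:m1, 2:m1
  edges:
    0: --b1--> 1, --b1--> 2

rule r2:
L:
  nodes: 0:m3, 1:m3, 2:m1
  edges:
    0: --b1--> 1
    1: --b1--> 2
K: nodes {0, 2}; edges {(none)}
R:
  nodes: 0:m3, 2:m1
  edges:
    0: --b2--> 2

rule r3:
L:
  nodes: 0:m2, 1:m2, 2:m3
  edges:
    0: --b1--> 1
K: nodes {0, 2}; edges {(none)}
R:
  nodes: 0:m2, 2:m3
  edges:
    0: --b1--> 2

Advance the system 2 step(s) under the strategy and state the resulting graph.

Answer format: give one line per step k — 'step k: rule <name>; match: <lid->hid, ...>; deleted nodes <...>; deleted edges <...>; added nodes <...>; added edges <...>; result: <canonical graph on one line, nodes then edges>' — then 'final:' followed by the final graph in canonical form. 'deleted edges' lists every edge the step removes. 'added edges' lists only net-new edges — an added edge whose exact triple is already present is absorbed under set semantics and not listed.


step 1: rule r3; match: 0->6, 1->18, 2->0; deleted nodes 18; deleted edges (6,18,b1); added nodes (none); added edges (6,0,b1); result: nodes: 0:m3, 2:m2, 6:m2, 7:m2, 8:m2, 9:m2, 10:m3, 12:m2, 15:m3 edges: (0,7,b1); (2,12,b2); (2,15,b1); (6,0,b1); (6,10,b1); (7,6,b1); (7,8,b1); (12,9,b1); (12,10,b2); (15,8,b1)
step 2: rule r3; match: 0->12, 1->9, 2->0; deleted nodes 9; deleted edges (12,9,b1); added nodes (none); added edges (12,0,b1); result: nodes: 0:m3, 2:m2, 6:m2, 7:m2, 8:m2, 10:m3, 12:m2, 15:m3 edges: (0,7,b1); (2,12,b2); (2,15,b1); (6,0,b1); (6,10,b1); (7,6,b1); (7,8,b1); (12,0,b1); (12,10,b2); (15,8,b1)
final:
nodes: 0:m3, 2:m2, 6:m2, 7:m2, 8:m2, 10:m3, 12:m2, 15:m3
edges: (0,7,b1); (2,12,b2); (2,15,b1); (6,0,b1); (6,10,b1); (7,6,b1); (7,8,b1); (12,0,b1); (12,10,b2); (15,8,b1)


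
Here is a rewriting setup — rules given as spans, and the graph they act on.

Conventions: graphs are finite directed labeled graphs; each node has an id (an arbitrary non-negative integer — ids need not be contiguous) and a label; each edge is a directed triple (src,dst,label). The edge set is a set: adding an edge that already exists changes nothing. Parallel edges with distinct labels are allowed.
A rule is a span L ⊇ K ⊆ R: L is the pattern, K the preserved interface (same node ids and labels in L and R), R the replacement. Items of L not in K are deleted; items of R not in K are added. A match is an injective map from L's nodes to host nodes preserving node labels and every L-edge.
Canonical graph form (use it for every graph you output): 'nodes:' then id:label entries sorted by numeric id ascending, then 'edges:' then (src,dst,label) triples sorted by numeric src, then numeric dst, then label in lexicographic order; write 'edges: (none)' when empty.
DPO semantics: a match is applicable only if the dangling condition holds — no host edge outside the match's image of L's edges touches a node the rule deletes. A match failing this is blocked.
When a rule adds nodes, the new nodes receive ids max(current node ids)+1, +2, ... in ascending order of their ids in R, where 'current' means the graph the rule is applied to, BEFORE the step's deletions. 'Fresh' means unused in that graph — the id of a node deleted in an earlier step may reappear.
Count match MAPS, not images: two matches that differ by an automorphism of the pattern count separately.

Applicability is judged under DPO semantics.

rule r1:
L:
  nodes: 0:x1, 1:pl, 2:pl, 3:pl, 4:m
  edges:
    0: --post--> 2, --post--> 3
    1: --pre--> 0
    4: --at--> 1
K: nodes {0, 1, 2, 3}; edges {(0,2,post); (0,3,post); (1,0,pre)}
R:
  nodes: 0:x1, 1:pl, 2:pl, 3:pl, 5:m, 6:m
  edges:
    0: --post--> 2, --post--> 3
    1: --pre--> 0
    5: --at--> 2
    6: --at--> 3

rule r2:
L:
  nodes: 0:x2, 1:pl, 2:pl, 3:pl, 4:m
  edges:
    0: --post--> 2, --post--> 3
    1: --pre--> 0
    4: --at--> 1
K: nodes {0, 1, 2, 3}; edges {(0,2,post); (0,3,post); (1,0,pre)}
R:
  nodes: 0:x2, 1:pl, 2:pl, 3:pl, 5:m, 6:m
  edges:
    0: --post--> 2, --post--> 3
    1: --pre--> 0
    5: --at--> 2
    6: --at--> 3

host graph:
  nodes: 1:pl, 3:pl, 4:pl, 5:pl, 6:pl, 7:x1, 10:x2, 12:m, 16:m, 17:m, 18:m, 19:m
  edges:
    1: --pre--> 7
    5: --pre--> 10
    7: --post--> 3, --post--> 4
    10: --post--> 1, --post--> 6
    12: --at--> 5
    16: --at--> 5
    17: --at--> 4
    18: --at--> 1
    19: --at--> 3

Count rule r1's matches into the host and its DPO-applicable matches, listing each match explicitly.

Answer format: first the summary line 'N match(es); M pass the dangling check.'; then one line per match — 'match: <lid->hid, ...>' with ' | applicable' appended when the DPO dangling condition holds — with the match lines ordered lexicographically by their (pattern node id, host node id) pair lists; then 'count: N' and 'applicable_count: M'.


2 match(es); 2 pass the dangling check.
match: 0->7, 1->1, 2->3, 3->4, 4->18 | applicable
match: 0->7, 1->1, 2->4, 3->3, 4->18 | applicable
count: 2
applicable_count: 2


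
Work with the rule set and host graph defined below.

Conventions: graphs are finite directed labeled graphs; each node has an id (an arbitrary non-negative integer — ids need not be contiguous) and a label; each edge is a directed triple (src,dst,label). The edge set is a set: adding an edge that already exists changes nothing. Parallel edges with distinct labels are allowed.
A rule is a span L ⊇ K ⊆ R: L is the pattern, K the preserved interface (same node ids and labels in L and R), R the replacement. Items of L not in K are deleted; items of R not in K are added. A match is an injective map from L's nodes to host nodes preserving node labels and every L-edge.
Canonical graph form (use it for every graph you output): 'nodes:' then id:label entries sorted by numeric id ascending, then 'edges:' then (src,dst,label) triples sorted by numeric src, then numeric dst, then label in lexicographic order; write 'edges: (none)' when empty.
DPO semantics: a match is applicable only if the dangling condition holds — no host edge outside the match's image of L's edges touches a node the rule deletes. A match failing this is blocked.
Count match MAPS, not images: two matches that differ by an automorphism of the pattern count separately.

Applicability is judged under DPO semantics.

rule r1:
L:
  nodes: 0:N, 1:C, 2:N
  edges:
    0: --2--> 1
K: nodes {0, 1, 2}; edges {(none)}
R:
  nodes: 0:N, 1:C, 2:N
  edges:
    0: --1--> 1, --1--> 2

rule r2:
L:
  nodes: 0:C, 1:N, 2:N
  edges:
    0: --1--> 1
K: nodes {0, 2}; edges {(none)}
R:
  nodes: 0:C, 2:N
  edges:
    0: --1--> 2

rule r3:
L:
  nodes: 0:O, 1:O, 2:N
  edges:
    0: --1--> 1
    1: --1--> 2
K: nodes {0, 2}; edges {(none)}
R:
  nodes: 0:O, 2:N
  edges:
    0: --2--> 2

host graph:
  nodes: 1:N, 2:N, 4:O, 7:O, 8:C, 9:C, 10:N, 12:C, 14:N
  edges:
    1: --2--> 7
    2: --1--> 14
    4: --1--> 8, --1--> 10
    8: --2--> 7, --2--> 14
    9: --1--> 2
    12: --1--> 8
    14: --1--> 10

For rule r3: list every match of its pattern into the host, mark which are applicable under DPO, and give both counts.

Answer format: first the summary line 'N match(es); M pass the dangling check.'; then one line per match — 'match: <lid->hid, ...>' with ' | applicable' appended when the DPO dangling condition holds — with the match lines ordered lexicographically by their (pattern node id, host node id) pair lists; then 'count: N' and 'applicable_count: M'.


0 match(es); 0 pass the dangling check.
count: 0
applicable_count: 0


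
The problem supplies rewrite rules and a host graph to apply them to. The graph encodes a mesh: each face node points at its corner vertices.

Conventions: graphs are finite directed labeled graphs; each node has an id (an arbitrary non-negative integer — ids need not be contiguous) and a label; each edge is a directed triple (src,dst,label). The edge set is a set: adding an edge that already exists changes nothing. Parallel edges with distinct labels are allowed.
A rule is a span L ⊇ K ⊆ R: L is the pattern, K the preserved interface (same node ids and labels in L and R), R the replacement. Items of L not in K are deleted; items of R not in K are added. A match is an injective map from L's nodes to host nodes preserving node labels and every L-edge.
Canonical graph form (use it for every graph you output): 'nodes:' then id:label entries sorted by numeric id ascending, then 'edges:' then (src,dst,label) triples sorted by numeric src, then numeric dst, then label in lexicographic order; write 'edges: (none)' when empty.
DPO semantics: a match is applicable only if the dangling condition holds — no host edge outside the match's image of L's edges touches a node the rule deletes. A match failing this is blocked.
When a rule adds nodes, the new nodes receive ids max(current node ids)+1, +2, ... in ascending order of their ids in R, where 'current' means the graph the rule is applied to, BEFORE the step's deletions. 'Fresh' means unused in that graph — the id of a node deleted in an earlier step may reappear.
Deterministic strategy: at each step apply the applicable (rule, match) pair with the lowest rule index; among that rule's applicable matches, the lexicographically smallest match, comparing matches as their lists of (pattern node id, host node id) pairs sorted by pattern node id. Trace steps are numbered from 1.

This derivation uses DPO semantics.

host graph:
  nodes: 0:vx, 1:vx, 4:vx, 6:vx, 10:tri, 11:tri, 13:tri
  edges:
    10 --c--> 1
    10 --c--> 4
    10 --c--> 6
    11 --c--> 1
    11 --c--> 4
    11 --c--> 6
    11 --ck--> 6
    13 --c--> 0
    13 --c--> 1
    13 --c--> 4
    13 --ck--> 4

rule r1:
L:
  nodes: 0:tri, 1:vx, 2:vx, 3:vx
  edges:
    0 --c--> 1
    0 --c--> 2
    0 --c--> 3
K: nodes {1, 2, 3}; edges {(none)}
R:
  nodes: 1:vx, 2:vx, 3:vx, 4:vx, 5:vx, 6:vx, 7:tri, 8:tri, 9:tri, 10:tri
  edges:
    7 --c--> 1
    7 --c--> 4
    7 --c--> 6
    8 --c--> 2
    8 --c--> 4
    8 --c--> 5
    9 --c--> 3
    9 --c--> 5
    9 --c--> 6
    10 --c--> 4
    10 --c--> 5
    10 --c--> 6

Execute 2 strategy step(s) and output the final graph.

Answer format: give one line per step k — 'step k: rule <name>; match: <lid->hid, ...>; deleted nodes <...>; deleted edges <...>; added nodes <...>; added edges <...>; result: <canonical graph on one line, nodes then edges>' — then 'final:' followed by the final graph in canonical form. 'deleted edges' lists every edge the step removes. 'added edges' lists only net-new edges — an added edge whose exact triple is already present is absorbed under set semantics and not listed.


step 1: rule r1; match: 0->10, 1->1, 2->4, 3->6; deleted nodes 10; deleted edges (10,1,c); (10,4,c); (10,6,c); added nodes 14, 15, 16, 17, 18, 19, 20; added edges (17,1,c); (17,14,c); (17,16,c); (18,4,c); (18,14,c); (18,15,c); (19,6,c); (19,15,c); (19,16,c); (20,14,c); (20,15,c); (20,16,c); result: nodes: 0:vx, 1:vx, 4:vx, 6:vx, 11:tri, 13:tri, 14:vx, 15:vx, 16:vx, 17:tri, 18:tri, 19:tri, 20:tri edges: (11,1,c); (11,4,c); (11,6,c); (11,6,ck); (13,0,c); (13,1,c); (13,4,c); (13,4,ck); (17,1,c); (17,14,c); (17,16,c); (18,4,c); (18,14,c); (18,15,c); (19,6,c); (19,15,c); (19,16,c); (20,14,c); (20,15,c); (20,16,c)
step 2: rule r1; match: 0->17, 1->1, 2->14, 3->16; deleted nodes 17; deleted edges (17,1,c); (17,14,c); (17,16,c); added nodes 21, 22, 23, 24, 25, 26, 27; added edges (24,1,c); (24,21,c); (24,23,c); (25,14,c); (25,21,c); (25,22,c); (26,16,c); (26,22,c); (26,23,c); (27,21,c); (27,22,c); (27,23,c); result: nodes: 0:vx, 1:vx, 4:vx, 6:vx, 11:tri, 13:tri, 14:vx, 15:vx, 16:vx, 18:tri, 19:tri, 20:tri, 21:vx, 22:vx, 23:vx, 24:tri, 25:tri, 26:tri, 27:tri edges: (11,1,c); (11,4,c); (11,6,c); (11,6,ck); (13,0,c); (13,1,c); (13,4,c); (13,4,ck); (18,4,c); (18,14,c); (18,15,c); (19,6,c); (19,15,c); (19,16,c); (20,14,c); (20,15,c); (20,16,c); (24,1,c); (24,21,c); (24,23,c); (25,14,c); (25,21,c); (25,22,c); (26,16,c); (26,22,c); (26,23,c); (27,21,c); (27,22,c); (27,23,c)
final:
nodes: 0:vx, 1:vx, 4:vx, 6:vx, 11:tri, 13:tri, 14:vx, 15:vx, 16:vx, 18:tri, 19:tri, 20:tri, 21:vx, 22:vx, 23:vx, 24:tri, 25:tri, 26:tri, 27:tri
edges: (11,1,c); (11,4,c); (11,6,c); (11,6,ck); (13,0,c); (13,1,c); (13,4,c); (13,4,ck); (18,4,c); (18,14,c); (18,15,c); (19,6,c); (19,15,c); (19,16,c); (20,14,c); (20,15,c); (20,16,c); (24,1,c); (24,21,c); (24,23,c); (25,14,c); (25,21,c); (25,22,c); (26,16,c); (26,22,c); (26,23,c); (27,21,c); (27,22,c); (27,23,c)


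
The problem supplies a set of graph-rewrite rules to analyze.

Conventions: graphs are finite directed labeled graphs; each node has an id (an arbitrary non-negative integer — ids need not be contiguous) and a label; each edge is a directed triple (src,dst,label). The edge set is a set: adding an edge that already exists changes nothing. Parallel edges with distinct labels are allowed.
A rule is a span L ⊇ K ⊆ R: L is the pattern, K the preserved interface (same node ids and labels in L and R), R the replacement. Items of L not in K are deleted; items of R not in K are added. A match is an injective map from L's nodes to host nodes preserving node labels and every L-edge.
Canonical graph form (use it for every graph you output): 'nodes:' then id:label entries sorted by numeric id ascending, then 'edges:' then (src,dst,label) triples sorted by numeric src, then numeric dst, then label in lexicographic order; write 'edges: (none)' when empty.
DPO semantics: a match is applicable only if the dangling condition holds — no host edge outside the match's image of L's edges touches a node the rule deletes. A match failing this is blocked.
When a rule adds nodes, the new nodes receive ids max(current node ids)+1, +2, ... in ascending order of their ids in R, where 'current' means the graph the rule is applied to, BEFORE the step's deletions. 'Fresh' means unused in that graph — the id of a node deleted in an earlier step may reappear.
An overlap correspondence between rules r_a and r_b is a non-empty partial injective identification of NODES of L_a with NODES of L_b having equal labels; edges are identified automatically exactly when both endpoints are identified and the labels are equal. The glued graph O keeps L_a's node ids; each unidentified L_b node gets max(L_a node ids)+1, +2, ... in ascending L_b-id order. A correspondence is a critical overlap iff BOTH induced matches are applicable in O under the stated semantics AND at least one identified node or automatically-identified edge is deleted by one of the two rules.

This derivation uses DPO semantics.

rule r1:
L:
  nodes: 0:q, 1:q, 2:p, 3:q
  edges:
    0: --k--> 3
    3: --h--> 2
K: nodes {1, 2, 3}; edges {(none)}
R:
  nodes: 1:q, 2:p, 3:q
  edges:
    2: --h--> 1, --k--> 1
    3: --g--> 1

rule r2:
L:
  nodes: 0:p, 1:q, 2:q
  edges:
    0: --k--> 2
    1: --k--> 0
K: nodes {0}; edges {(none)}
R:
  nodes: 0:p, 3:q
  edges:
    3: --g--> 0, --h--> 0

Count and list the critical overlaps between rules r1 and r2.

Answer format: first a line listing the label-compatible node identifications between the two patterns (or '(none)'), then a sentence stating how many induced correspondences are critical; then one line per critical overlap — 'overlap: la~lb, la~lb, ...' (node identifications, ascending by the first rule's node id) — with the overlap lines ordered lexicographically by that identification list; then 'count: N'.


label-compatible node identifications between L(r1) and L(r2): 0~1, 0~2, 1~1, 1~2, 2~0, 3~1, 3~2
4 of the induced correspondences are critical overlaps of r1 and r2.
overlap: 1~1
overlap: 1~1, 2~0
overlap: 1~2
overlap: 1~2, 2~0
count: 4


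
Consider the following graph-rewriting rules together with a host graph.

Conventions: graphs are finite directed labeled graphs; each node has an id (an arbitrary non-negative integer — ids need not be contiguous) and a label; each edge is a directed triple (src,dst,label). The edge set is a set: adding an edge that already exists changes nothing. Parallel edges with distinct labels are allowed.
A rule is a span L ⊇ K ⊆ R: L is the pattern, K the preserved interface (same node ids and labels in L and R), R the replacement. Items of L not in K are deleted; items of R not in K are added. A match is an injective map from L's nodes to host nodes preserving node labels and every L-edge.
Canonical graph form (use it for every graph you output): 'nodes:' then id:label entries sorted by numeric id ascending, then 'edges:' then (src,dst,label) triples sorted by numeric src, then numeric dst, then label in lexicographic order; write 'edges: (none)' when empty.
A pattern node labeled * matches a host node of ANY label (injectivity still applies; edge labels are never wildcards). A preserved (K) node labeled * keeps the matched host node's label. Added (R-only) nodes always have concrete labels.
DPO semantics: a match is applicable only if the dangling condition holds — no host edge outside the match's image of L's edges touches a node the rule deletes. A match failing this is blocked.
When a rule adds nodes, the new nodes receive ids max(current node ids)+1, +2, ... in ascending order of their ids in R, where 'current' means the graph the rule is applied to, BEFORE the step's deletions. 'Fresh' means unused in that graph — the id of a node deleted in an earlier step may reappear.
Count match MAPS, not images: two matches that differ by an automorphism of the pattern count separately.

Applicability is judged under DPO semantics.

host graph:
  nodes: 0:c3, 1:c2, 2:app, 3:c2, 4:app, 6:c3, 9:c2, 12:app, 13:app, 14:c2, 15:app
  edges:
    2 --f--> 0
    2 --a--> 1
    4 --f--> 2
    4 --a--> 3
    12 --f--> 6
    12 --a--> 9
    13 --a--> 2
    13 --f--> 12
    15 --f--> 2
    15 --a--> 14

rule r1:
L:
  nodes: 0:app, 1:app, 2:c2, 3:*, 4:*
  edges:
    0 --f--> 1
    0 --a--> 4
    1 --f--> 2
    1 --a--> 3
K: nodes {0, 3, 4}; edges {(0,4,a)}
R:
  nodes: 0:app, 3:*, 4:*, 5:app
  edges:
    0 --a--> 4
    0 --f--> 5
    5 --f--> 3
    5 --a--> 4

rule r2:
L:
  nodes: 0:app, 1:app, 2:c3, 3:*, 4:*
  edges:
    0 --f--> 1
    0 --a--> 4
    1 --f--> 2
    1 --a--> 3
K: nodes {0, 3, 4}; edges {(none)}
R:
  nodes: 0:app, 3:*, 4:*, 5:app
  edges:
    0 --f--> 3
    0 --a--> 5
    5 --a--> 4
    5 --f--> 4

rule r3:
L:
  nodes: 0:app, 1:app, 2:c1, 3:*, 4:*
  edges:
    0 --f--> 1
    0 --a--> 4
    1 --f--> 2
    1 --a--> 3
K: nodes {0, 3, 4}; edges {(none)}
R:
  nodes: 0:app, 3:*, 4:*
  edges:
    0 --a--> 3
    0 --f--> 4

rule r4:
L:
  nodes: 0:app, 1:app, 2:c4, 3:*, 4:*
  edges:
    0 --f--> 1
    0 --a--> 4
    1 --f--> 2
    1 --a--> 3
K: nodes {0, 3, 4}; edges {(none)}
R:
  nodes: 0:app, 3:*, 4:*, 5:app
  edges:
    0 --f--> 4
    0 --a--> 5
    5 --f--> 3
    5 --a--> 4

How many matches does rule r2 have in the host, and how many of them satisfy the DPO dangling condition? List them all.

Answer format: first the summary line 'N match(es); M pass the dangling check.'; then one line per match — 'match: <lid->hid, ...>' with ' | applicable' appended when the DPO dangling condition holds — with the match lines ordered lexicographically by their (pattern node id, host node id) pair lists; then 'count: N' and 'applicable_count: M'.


3 match(es); 1 pass the dangling check.
match: 0->4, 1->2, 2->0, 3->1, 4->3
match: 0->13, 1->12, 2->6, 3->9, 4->2 | applicable
match: 0->15, 1->2, 2->0, 3->1, 4->14
count: 3
applicable_count: 1


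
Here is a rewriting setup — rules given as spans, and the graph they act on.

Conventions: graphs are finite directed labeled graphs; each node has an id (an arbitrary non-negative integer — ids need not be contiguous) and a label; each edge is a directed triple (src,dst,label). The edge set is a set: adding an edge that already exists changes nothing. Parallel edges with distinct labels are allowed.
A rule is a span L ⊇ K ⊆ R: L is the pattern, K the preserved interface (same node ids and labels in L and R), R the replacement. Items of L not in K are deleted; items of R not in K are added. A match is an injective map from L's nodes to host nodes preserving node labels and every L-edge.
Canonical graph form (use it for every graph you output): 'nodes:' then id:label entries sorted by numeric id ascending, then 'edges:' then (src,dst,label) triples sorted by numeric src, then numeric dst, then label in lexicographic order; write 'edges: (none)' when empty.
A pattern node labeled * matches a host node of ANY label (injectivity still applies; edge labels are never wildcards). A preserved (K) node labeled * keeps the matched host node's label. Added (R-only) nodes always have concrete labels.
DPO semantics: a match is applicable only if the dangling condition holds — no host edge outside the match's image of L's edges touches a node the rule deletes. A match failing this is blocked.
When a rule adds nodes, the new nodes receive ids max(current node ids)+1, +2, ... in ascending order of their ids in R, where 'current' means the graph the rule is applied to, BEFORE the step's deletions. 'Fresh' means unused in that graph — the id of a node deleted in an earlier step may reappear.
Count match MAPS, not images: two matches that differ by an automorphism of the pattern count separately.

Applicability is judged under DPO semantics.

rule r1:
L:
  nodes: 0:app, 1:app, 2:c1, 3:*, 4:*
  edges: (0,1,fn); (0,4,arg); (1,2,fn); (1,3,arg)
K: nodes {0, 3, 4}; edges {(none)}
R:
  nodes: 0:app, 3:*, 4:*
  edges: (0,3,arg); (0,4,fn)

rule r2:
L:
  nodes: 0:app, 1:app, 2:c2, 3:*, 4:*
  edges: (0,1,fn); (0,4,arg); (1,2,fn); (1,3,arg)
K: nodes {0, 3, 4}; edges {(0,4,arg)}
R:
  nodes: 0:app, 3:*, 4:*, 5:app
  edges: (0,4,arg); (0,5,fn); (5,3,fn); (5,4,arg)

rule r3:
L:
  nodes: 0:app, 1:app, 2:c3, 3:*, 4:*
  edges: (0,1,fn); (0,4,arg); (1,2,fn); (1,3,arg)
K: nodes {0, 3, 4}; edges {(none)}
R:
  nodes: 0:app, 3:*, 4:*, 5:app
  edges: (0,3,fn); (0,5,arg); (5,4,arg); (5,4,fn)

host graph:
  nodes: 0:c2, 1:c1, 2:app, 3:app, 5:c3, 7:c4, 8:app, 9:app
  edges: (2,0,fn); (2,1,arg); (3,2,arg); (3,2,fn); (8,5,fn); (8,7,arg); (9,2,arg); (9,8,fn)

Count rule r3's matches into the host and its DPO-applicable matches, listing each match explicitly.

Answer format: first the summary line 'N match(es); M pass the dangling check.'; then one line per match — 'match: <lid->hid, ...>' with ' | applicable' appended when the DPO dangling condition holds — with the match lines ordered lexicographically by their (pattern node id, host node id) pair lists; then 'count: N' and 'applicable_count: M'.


1 match(es); 1 pass the dangling check.
match: 0->9, 1->8, 2->5, 3->7, 4->2 | applicable
count: 1
applicable_count: 1
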